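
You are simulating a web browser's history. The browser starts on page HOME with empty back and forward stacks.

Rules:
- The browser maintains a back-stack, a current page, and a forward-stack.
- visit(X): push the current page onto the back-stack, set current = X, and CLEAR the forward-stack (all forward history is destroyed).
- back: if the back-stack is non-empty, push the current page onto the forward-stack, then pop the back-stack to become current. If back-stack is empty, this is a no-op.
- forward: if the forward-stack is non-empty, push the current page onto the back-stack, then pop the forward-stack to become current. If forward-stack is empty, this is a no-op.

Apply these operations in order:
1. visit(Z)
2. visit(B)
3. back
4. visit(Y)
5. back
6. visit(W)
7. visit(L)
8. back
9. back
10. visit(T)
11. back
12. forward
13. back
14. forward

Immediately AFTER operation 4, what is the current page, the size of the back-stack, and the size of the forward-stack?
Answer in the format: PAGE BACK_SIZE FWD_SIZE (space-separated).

After 1 (visit(Z)): cur=Z back=1 fwd=0
After 2 (visit(B)): cur=B back=2 fwd=0
After 3 (back): cur=Z back=1 fwd=1
After 4 (visit(Y)): cur=Y back=2 fwd=0

Y 2 0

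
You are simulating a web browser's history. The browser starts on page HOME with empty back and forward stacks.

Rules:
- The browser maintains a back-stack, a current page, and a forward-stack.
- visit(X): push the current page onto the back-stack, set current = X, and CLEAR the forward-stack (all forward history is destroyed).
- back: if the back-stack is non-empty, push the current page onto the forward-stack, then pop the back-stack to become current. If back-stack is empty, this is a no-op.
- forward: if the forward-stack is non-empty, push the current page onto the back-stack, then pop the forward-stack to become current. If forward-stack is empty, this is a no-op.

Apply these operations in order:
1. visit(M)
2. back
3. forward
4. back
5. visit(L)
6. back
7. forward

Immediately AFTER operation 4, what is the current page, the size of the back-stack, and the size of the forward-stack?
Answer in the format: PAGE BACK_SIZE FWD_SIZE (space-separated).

After 1 (visit(M)): cur=M back=1 fwd=0
After 2 (back): cur=HOME back=0 fwd=1
After 3 (forward): cur=M back=1 fwd=0
After 4 (back): cur=HOME back=0 fwd=1

HOME 0 1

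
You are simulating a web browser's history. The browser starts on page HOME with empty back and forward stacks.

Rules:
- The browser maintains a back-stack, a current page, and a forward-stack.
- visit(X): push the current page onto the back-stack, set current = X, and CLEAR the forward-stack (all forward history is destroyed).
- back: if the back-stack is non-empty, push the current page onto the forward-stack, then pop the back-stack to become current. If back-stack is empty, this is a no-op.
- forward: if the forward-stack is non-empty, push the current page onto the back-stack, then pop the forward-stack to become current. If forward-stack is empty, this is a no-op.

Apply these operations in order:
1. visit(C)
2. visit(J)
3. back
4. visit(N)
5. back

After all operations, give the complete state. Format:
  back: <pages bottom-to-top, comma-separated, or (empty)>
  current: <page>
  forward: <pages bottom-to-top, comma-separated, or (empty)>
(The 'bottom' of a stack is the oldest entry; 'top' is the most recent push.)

After 1 (visit(C)): cur=C back=1 fwd=0
After 2 (visit(J)): cur=J back=2 fwd=0
After 3 (back): cur=C back=1 fwd=1
After 4 (visit(N)): cur=N back=2 fwd=0
After 5 (back): cur=C back=1 fwd=1

Answer: back: HOME
current: C
forward: N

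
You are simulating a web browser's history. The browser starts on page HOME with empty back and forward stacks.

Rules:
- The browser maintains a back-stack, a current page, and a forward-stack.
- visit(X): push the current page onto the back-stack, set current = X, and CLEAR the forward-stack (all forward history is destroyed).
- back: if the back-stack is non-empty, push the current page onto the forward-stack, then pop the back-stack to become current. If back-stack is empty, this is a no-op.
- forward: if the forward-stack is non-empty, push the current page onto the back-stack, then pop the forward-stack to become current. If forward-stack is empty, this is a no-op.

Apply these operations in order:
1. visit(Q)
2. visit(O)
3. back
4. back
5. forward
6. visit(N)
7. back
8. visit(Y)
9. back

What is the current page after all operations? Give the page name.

Answer: Q

Derivation:
After 1 (visit(Q)): cur=Q back=1 fwd=0
After 2 (visit(O)): cur=O back=2 fwd=0
After 3 (back): cur=Q back=1 fwd=1
After 4 (back): cur=HOME back=0 fwd=2
After 5 (forward): cur=Q back=1 fwd=1
After 6 (visit(N)): cur=N back=2 fwd=0
After 7 (back): cur=Q back=1 fwd=1
After 8 (visit(Y)): cur=Y back=2 fwd=0
After 9 (back): cur=Q back=1 fwd=1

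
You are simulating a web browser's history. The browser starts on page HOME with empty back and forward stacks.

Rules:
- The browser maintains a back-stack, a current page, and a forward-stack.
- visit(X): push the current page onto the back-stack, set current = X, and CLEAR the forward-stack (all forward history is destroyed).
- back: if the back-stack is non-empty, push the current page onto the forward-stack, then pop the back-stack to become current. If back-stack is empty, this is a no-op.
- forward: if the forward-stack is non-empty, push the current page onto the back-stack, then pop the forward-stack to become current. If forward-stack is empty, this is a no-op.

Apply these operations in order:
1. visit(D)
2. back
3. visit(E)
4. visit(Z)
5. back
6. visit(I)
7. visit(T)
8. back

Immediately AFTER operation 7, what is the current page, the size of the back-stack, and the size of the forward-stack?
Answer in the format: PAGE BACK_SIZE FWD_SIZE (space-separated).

After 1 (visit(D)): cur=D back=1 fwd=0
After 2 (back): cur=HOME back=0 fwd=1
After 3 (visit(E)): cur=E back=1 fwd=0
After 4 (visit(Z)): cur=Z back=2 fwd=0
After 5 (back): cur=E back=1 fwd=1
After 6 (visit(I)): cur=I back=2 fwd=0
After 7 (visit(T)): cur=T back=3 fwd=0

T 3 0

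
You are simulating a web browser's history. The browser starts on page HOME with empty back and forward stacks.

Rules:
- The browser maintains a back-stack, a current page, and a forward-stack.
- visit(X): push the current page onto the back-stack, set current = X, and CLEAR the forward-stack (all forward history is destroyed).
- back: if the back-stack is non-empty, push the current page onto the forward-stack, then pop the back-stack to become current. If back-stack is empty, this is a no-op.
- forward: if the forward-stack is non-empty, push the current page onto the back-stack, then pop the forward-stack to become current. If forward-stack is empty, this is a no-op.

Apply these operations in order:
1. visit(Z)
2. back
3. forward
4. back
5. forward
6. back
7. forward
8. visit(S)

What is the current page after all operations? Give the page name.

After 1 (visit(Z)): cur=Z back=1 fwd=0
After 2 (back): cur=HOME back=0 fwd=1
After 3 (forward): cur=Z back=1 fwd=0
After 4 (back): cur=HOME back=0 fwd=1
After 5 (forward): cur=Z back=1 fwd=0
After 6 (back): cur=HOME back=0 fwd=1
After 7 (forward): cur=Z back=1 fwd=0
After 8 (visit(S)): cur=S back=2 fwd=0

Answer: S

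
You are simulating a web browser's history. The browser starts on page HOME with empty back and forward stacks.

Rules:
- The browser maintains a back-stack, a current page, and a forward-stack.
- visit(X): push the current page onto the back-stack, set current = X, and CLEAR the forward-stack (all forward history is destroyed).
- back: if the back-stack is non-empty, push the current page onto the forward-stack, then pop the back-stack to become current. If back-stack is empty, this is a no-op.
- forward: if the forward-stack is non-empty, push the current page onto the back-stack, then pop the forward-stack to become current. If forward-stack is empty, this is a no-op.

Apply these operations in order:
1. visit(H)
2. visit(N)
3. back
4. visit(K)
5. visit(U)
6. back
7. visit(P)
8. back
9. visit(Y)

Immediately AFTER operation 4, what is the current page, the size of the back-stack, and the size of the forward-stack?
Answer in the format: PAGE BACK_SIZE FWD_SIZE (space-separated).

After 1 (visit(H)): cur=H back=1 fwd=0
After 2 (visit(N)): cur=N back=2 fwd=0
After 3 (back): cur=H back=1 fwd=1
After 4 (visit(K)): cur=K back=2 fwd=0

K 2 0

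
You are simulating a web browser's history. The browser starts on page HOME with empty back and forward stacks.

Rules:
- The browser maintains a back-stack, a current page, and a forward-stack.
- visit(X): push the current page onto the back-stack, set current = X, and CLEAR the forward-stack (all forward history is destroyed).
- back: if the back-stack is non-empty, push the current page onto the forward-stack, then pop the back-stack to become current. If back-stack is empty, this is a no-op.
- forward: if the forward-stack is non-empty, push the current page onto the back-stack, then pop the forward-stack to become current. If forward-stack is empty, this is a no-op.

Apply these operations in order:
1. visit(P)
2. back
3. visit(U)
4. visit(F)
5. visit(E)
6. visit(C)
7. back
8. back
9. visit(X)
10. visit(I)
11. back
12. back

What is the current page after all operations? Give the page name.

Answer: F

Derivation:
After 1 (visit(P)): cur=P back=1 fwd=0
After 2 (back): cur=HOME back=0 fwd=1
After 3 (visit(U)): cur=U back=1 fwd=0
After 4 (visit(F)): cur=F back=2 fwd=0
After 5 (visit(E)): cur=E back=3 fwd=0
After 6 (visit(C)): cur=C back=4 fwd=0
After 7 (back): cur=E back=3 fwd=1
After 8 (back): cur=F back=2 fwd=2
After 9 (visit(X)): cur=X back=3 fwd=0
After 10 (visit(I)): cur=I back=4 fwd=0
After 11 (back): cur=X back=3 fwd=1
After 12 (back): cur=F back=2 fwd=2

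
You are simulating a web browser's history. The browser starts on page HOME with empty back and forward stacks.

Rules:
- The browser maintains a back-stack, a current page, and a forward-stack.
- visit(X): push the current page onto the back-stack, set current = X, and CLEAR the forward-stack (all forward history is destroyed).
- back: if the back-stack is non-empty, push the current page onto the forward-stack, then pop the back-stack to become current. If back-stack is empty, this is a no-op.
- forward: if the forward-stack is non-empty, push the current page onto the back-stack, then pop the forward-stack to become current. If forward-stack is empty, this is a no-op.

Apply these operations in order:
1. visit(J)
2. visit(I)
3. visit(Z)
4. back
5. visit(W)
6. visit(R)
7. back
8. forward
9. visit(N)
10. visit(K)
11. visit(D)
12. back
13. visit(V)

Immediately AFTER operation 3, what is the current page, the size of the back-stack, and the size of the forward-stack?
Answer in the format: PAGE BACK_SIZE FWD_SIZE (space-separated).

After 1 (visit(J)): cur=J back=1 fwd=0
After 2 (visit(I)): cur=I back=2 fwd=0
After 3 (visit(Z)): cur=Z back=3 fwd=0

Z 3 0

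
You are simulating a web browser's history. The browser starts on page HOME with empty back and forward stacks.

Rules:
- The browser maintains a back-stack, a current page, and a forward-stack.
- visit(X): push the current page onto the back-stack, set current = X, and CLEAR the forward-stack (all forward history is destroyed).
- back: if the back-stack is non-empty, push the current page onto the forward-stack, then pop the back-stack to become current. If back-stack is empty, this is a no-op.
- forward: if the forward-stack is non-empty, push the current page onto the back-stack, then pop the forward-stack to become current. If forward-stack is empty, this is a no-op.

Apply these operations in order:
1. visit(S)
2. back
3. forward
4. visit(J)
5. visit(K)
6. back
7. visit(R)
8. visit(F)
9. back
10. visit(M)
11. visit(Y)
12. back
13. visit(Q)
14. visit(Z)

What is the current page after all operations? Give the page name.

Answer: Z

Derivation:
After 1 (visit(S)): cur=S back=1 fwd=0
After 2 (back): cur=HOME back=0 fwd=1
After 3 (forward): cur=S back=1 fwd=0
After 4 (visit(J)): cur=J back=2 fwd=0
After 5 (visit(K)): cur=K back=3 fwd=0
After 6 (back): cur=J back=2 fwd=1
After 7 (visit(R)): cur=R back=3 fwd=0
After 8 (visit(F)): cur=F back=4 fwd=0
After 9 (back): cur=R back=3 fwd=1
After 10 (visit(M)): cur=M back=4 fwd=0
After 11 (visit(Y)): cur=Y back=5 fwd=0
After 12 (back): cur=M back=4 fwd=1
After 13 (visit(Q)): cur=Q back=5 fwd=0
After 14 (visit(Z)): cur=Z back=6 fwd=0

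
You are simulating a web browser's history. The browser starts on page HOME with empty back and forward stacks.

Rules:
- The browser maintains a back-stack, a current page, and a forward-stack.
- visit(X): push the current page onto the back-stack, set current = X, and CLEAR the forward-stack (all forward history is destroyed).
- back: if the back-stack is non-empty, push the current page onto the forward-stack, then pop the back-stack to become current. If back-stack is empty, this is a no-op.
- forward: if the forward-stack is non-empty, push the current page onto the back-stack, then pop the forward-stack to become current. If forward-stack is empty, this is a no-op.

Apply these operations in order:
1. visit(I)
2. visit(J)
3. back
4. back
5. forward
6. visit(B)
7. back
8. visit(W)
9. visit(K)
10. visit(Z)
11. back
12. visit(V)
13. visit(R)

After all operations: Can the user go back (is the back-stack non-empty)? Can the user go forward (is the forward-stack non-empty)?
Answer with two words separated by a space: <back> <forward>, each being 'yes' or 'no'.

Answer: yes no

Derivation:
After 1 (visit(I)): cur=I back=1 fwd=0
After 2 (visit(J)): cur=J back=2 fwd=0
After 3 (back): cur=I back=1 fwd=1
After 4 (back): cur=HOME back=0 fwd=2
After 5 (forward): cur=I back=1 fwd=1
After 6 (visit(B)): cur=B back=2 fwd=0
After 7 (back): cur=I back=1 fwd=1
After 8 (visit(W)): cur=W back=2 fwd=0
After 9 (visit(K)): cur=K back=3 fwd=0
After 10 (visit(Z)): cur=Z back=4 fwd=0
After 11 (back): cur=K back=3 fwd=1
After 12 (visit(V)): cur=V back=4 fwd=0
After 13 (visit(R)): cur=R back=5 fwd=0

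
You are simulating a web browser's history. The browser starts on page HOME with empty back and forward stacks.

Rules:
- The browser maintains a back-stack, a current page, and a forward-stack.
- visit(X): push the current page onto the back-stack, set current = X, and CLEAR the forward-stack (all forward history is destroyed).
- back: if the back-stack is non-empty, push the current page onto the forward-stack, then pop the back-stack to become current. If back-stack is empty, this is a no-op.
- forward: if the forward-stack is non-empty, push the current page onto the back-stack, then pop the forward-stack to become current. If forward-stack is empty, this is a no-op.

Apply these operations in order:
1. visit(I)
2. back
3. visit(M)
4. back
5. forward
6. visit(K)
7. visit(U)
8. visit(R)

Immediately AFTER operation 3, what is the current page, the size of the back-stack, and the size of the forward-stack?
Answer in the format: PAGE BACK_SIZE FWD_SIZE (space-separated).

After 1 (visit(I)): cur=I back=1 fwd=0
After 2 (back): cur=HOME back=0 fwd=1
After 3 (visit(M)): cur=M back=1 fwd=0

M 1 0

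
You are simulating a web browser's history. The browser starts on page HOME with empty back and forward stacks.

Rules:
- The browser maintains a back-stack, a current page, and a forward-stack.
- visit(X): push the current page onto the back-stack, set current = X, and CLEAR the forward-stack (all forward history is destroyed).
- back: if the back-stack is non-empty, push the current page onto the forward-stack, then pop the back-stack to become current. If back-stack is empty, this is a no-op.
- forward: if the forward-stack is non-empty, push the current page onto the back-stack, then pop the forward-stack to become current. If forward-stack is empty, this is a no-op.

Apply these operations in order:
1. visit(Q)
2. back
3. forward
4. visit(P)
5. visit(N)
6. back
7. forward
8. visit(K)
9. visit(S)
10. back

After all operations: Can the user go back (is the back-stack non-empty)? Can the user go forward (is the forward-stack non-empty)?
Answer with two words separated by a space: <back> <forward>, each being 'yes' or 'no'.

Answer: yes yes

Derivation:
After 1 (visit(Q)): cur=Q back=1 fwd=0
After 2 (back): cur=HOME back=0 fwd=1
After 3 (forward): cur=Q back=1 fwd=0
After 4 (visit(P)): cur=P back=2 fwd=0
After 5 (visit(N)): cur=N back=3 fwd=0
After 6 (back): cur=P back=2 fwd=1
After 7 (forward): cur=N back=3 fwd=0
After 8 (visit(K)): cur=K back=4 fwd=0
After 9 (visit(S)): cur=S back=5 fwd=0
After 10 (back): cur=K back=4 fwd=1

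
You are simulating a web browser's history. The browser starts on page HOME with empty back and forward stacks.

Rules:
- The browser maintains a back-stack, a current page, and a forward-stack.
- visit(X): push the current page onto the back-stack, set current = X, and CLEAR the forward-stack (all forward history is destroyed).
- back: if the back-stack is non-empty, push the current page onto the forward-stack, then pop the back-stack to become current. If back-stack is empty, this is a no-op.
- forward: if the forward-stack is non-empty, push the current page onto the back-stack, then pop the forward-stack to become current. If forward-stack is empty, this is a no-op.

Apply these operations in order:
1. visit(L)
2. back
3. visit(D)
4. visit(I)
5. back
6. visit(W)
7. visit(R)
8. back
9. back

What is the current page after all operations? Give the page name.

After 1 (visit(L)): cur=L back=1 fwd=0
After 2 (back): cur=HOME back=0 fwd=1
After 3 (visit(D)): cur=D back=1 fwd=0
After 4 (visit(I)): cur=I back=2 fwd=0
After 5 (back): cur=D back=1 fwd=1
After 6 (visit(W)): cur=W back=2 fwd=0
After 7 (visit(R)): cur=R back=3 fwd=0
After 8 (back): cur=W back=2 fwd=1
After 9 (back): cur=D back=1 fwd=2

Answer: D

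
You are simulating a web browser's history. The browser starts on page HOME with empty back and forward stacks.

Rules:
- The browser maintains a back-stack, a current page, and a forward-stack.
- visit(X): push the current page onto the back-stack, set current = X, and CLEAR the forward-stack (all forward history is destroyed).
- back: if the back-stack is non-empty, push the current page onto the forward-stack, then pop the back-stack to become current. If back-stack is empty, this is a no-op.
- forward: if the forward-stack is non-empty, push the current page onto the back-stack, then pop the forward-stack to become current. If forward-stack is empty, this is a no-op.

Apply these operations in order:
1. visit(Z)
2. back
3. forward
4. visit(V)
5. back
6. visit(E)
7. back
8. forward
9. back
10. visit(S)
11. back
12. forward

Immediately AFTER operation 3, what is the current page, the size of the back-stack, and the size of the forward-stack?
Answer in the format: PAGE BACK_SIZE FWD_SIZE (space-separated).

After 1 (visit(Z)): cur=Z back=1 fwd=0
After 2 (back): cur=HOME back=0 fwd=1
After 3 (forward): cur=Z back=1 fwd=0

Z 1 0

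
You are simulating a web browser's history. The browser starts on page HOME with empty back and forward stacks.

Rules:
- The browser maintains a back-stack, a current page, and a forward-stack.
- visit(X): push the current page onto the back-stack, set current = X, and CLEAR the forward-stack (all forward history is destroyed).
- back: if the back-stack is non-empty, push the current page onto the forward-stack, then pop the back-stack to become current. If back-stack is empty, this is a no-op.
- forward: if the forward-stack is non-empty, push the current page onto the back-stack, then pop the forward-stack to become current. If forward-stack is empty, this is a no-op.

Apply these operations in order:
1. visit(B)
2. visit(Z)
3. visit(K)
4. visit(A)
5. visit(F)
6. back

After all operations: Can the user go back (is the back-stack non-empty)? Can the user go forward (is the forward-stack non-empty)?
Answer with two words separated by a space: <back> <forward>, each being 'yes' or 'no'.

After 1 (visit(B)): cur=B back=1 fwd=0
After 2 (visit(Z)): cur=Z back=2 fwd=0
After 3 (visit(K)): cur=K back=3 fwd=0
After 4 (visit(A)): cur=A back=4 fwd=0
After 5 (visit(F)): cur=F back=5 fwd=0
After 6 (back): cur=A back=4 fwd=1

Answer: yes yes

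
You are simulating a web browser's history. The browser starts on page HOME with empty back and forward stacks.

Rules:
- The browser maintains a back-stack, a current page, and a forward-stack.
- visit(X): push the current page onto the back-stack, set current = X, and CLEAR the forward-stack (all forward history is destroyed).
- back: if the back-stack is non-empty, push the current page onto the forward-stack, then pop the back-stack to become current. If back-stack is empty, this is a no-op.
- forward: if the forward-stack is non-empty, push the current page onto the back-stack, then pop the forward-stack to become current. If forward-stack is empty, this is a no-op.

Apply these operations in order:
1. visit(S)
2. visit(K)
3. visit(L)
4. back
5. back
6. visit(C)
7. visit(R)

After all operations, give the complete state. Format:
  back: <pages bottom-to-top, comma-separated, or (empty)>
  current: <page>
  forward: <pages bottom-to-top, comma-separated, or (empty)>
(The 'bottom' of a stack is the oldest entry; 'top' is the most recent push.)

After 1 (visit(S)): cur=S back=1 fwd=0
After 2 (visit(K)): cur=K back=2 fwd=0
After 3 (visit(L)): cur=L back=3 fwd=0
After 4 (back): cur=K back=2 fwd=1
After 5 (back): cur=S back=1 fwd=2
After 6 (visit(C)): cur=C back=2 fwd=0
After 7 (visit(R)): cur=R back=3 fwd=0

Answer: back: HOME,S,C
current: R
forward: (empty)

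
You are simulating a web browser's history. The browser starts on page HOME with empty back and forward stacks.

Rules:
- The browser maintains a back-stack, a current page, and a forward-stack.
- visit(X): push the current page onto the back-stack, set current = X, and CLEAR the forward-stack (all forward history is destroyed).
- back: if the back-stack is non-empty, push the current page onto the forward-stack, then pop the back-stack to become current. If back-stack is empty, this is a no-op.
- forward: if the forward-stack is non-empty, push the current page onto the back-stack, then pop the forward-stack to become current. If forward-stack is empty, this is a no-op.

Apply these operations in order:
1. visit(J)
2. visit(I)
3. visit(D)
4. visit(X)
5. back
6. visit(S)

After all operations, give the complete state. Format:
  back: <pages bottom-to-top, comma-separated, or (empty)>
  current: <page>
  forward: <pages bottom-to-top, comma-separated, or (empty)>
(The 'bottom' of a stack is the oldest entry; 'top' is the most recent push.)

Answer: back: HOME,J,I,D
current: S
forward: (empty)

Derivation:
After 1 (visit(J)): cur=J back=1 fwd=0
After 2 (visit(I)): cur=I back=2 fwd=0
After 3 (visit(D)): cur=D back=3 fwd=0
After 4 (visit(X)): cur=X back=4 fwd=0
After 5 (back): cur=D back=3 fwd=1
After 6 (visit(S)): cur=S back=4 fwd=0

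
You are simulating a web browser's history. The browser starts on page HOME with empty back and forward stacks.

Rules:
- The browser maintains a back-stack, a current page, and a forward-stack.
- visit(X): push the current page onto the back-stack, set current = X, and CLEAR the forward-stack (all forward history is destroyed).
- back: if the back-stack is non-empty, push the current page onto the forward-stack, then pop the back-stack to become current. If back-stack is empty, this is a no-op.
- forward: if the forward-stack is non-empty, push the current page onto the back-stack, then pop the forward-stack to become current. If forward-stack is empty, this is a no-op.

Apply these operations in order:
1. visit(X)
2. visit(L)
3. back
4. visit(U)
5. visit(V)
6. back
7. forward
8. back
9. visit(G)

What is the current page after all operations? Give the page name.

Answer: G

Derivation:
After 1 (visit(X)): cur=X back=1 fwd=0
After 2 (visit(L)): cur=L back=2 fwd=0
After 3 (back): cur=X back=1 fwd=1
After 4 (visit(U)): cur=U back=2 fwd=0
After 5 (visit(V)): cur=V back=3 fwd=0
After 6 (back): cur=U back=2 fwd=1
After 7 (forward): cur=V back=3 fwd=0
After 8 (back): cur=U back=2 fwd=1
After 9 (visit(G)): cur=G back=3 fwd=0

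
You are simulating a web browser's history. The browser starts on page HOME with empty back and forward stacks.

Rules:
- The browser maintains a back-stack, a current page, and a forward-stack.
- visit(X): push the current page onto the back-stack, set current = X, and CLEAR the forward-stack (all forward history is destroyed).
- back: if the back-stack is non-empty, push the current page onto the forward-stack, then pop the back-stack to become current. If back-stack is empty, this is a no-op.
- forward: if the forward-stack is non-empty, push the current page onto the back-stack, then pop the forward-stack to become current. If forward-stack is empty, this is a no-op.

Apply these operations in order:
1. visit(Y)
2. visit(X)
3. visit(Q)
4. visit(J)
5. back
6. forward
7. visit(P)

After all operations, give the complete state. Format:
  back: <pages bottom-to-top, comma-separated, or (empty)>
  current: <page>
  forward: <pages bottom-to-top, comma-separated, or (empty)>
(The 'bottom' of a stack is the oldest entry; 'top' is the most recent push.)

After 1 (visit(Y)): cur=Y back=1 fwd=0
After 2 (visit(X)): cur=X back=2 fwd=0
After 3 (visit(Q)): cur=Q back=3 fwd=0
After 4 (visit(J)): cur=J back=4 fwd=0
After 5 (back): cur=Q back=3 fwd=1
After 6 (forward): cur=J back=4 fwd=0
After 7 (visit(P)): cur=P back=5 fwd=0

Answer: back: HOME,Y,X,Q,J
current: P
forward: (empty)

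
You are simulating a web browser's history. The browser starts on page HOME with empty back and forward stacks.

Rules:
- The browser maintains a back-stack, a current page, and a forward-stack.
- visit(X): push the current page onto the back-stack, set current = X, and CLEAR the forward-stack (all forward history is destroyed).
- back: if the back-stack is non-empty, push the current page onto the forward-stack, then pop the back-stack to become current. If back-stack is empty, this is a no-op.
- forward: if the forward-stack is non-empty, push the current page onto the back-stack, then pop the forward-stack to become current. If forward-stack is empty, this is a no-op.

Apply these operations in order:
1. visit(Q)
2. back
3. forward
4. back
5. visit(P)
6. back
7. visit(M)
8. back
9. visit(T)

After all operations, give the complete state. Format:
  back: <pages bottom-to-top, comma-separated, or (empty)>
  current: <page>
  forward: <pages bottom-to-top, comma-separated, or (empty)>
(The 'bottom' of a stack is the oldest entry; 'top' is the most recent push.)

Answer: back: HOME
current: T
forward: (empty)

Derivation:
After 1 (visit(Q)): cur=Q back=1 fwd=0
After 2 (back): cur=HOME back=0 fwd=1
After 3 (forward): cur=Q back=1 fwd=0
After 4 (back): cur=HOME back=0 fwd=1
After 5 (visit(P)): cur=P back=1 fwd=0
After 6 (back): cur=HOME back=0 fwd=1
After 7 (visit(M)): cur=M back=1 fwd=0
After 8 (back): cur=HOME back=0 fwd=1
After 9 (visit(T)): cur=T back=1 fwd=0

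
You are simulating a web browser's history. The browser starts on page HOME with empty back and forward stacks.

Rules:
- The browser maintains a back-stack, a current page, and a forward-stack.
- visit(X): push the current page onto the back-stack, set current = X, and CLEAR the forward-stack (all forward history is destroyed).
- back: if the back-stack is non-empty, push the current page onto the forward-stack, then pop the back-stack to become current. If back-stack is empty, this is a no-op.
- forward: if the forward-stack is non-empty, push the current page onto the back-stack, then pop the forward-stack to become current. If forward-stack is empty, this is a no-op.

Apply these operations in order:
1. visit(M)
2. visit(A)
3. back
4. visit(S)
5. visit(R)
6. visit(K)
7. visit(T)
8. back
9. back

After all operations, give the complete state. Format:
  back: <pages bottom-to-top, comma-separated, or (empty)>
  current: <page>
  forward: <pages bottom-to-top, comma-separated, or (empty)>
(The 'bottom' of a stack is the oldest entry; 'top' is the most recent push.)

Answer: back: HOME,M,S
current: R
forward: T,K

Derivation:
After 1 (visit(M)): cur=M back=1 fwd=0
After 2 (visit(A)): cur=A back=2 fwd=0
After 3 (back): cur=M back=1 fwd=1
After 4 (visit(S)): cur=S back=2 fwd=0
After 5 (visit(R)): cur=R back=3 fwd=0
After 6 (visit(K)): cur=K back=4 fwd=0
After 7 (visit(T)): cur=T back=5 fwd=0
After 8 (back): cur=K back=4 fwd=1
After 9 (back): cur=R back=3 fwd=2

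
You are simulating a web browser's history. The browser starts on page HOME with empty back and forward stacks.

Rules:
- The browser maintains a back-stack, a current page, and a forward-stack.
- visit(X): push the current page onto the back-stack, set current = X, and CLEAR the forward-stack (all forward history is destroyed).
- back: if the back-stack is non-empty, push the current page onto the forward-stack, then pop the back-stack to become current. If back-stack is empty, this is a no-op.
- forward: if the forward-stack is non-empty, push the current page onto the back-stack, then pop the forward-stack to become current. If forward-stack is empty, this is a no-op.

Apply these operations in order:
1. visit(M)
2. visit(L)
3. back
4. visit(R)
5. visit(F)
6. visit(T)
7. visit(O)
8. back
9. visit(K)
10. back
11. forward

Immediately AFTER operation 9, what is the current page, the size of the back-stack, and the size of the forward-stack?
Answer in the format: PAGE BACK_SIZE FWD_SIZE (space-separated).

After 1 (visit(M)): cur=M back=1 fwd=0
After 2 (visit(L)): cur=L back=2 fwd=0
After 3 (back): cur=M back=1 fwd=1
After 4 (visit(R)): cur=R back=2 fwd=0
After 5 (visit(F)): cur=F back=3 fwd=0
After 6 (visit(T)): cur=T back=4 fwd=0
After 7 (visit(O)): cur=O back=5 fwd=0
After 8 (back): cur=T back=4 fwd=1
After 9 (visit(K)): cur=K back=5 fwd=0

K 5 0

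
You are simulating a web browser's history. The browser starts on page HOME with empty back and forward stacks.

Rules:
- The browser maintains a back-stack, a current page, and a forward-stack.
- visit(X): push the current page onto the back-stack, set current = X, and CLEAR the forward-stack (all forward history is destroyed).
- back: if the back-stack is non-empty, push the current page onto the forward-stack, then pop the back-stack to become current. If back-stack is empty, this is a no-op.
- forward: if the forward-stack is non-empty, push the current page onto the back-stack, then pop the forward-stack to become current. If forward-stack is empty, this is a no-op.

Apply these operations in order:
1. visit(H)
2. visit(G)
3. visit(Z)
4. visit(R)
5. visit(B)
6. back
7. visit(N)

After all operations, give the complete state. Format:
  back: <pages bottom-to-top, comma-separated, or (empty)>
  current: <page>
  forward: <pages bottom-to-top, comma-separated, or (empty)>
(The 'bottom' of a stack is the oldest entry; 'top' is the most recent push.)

After 1 (visit(H)): cur=H back=1 fwd=0
After 2 (visit(G)): cur=G back=2 fwd=0
After 3 (visit(Z)): cur=Z back=3 fwd=0
After 4 (visit(R)): cur=R back=4 fwd=0
After 5 (visit(B)): cur=B back=5 fwd=0
After 6 (back): cur=R back=4 fwd=1
After 7 (visit(N)): cur=N back=5 fwd=0

Answer: back: HOME,H,G,Z,R
current: N
forward: (empty)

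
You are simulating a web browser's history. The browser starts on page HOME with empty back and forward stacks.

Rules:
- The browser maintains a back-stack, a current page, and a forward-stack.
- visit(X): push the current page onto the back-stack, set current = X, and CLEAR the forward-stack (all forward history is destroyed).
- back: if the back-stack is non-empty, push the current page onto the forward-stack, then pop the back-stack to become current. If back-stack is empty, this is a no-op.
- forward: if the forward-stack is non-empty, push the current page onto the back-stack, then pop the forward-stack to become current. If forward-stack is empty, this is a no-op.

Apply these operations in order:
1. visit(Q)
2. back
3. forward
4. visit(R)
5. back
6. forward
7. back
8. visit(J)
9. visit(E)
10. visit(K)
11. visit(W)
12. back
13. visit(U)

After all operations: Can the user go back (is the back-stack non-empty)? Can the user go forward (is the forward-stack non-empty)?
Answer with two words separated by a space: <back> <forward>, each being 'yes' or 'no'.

After 1 (visit(Q)): cur=Q back=1 fwd=0
After 2 (back): cur=HOME back=0 fwd=1
After 3 (forward): cur=Q back=1 fwd=0
After 4 (visit(R)): cur=R back=2 fwd=0
After 5 (back): cur=Q back=1 fwd=1
After 6 (forward): cur=R back=2 fwd=0
After 7 (back): cur=Q back=1 fwd=1
After 8 (visit(J)): cur=J back=2 fwd=0
After 9 (visit(E)): cur=E back=3 fwd=0
After 10 (visit(K)): cur=K back=4 fwd=0
After 11 (visit(W)): cur=W back=5 fwd=0
After 12 (back): cur=K back=4 fwd=1
After 13 (visit(U)): cur=U back=5 fwd=0

Answer: yes no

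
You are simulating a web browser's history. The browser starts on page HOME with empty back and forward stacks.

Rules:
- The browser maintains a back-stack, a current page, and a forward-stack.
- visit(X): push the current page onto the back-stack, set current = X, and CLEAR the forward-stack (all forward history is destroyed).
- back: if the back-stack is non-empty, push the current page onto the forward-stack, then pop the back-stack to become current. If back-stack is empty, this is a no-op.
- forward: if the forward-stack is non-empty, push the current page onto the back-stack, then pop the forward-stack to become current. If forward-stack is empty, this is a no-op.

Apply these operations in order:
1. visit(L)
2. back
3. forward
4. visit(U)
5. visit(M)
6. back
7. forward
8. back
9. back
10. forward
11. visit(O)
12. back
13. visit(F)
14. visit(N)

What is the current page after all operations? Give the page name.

Answer: N

Derivation:
After 1 (visit(L)): cur=L back=1 fwd=0
After 2 (back): cur=HOME back=0 fwd=1
After 3 (forward): cur=L back=1 fwd=0
After 4 (visit(U)): cur=U back=2 fwd=0
After 5 (visit(M)): cur=M back=3 fwd=0
After 6 (back): cur=U back=2 fwd=1
After 7 (forward): cur=M back=3 fwd=0
After 8 (back): cur=U back=2 fwd=1
After 9 (back): cur=L back=1 fwd=2
After 10 (forward): cur=U back=2 fwd=1
After 11 (visit(O)): cur=O back=3 fwd=0
After 12 (back): cur=U back=2 fwd=1
After 13 (visit(F)): cur=F back=3 fwd=0
After 14 (visit(N)): cur=N back=4 fwd=0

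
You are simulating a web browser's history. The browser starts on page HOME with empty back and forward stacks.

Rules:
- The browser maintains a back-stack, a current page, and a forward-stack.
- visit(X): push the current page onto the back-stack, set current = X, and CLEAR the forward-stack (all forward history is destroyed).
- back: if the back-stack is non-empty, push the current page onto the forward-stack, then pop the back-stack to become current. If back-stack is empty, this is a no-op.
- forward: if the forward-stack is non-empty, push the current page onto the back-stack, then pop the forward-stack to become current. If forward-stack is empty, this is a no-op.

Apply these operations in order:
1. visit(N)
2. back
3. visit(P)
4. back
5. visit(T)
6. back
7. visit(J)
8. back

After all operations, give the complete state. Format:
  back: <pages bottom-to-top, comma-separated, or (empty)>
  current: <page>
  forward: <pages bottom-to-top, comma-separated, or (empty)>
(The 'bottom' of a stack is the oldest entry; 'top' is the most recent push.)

Answer: back: (empty)
current: HOME
forward: J

Derivation:
After 1 (visit(N)): cur=N back=1 fwd=0
After 2 (back): cur=HOME back=0 fwd=1
After 3 (visit(P)): cur=P back=1 fwd=0
After 4 (back): cur=HOME back=0 fwd=1
After 5 (visit(T)): cur=T back=1 fwd=0
After 6 (back): cur=HOME back=0 fwd=1
After 7 (visit(J)): cur=J back=1 fwd=0
After 8 (back): cur=HOME back=0 fwd=1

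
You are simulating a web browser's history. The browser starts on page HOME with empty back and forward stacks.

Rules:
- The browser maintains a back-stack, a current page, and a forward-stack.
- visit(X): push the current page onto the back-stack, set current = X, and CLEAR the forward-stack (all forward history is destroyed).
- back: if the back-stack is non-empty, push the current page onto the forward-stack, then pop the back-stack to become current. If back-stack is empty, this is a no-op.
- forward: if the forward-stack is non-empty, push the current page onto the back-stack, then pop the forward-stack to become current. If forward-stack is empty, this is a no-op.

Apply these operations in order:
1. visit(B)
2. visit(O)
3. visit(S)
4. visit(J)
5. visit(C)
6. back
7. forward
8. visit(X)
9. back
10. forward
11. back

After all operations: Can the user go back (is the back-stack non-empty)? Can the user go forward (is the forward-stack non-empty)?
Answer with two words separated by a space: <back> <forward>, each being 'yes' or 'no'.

Answer: yes yes

Derivation:
After 1 (visit(B)): cur=B back=1 fwd=0
After 2 (visit(O)): cur=O back=2 fwd=0
After 3 (visit(S)): cur=S back=3 fwd=0
After 4 (visit(J)): cur=J back=4 fwd=0
After 5 (visit(C)): cur=C back=5 fwd=0
After 6 (back): cur=J back=4 fwd=1
After 7 (forward): cur=C back=5 fwd=0
After 8 (visit(X)): cur=X back=6 fwd=0
After 9 (back): cur=C back=5 fwd=1
After 10 (forward): cur=X back=6 fwd=0
After 11 (back): cur=C back=5 fwd=1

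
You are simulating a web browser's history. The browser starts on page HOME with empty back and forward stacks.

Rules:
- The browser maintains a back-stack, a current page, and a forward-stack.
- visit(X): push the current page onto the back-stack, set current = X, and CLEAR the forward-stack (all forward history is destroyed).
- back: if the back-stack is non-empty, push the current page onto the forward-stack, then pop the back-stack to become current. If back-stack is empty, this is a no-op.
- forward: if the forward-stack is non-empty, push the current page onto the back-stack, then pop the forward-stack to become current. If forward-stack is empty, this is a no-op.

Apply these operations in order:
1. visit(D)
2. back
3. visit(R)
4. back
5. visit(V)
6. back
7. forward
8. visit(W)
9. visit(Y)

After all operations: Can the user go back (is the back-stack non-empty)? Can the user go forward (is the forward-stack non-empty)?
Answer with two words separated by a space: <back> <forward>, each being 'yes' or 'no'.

After 1 (visit(D)): cur=D back=1 fwd=0
After 2 (back): cur=HOME back=0 fwd=1
After 3 (visit(R)): cur=R back=1 fwd=0
After 4 (back): cur=HOME back=0 fwd=1
After 5 (visit(V)): cur=V back=1 fwd=0
After 6 (back): cur=HOME back=0 fwd=1
After 7 (forward): cur=V back=1 fwd=0
After 8 (visit(W)): cur=W back=2 fwd=0
After 9 (visit(Y)): cur=Y back=3 fwd=0

Answer: yes no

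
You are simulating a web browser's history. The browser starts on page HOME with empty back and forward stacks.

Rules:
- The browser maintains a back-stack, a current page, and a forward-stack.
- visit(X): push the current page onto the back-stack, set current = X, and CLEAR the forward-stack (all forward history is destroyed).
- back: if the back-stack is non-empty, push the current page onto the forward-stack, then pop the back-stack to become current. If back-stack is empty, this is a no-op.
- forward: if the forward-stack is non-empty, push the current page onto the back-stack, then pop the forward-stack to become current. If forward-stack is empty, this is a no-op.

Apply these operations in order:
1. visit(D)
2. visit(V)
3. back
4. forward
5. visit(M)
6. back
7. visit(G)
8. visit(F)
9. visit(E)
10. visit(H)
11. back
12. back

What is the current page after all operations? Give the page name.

After 1 (visit(D)): cur=D back=1 fwd=0
After 2 (visit(V)): cur=V back=2 fwd=0
After 3 (back): cur=D back=1 fwd=1
After 4 (forward): cur=V back=2 fwd=0
After 5 (visit(M)): cur=M back=3 fwd=0
After 6 (back): cur=V back=2 fwd=1
After 7 (visit(G)): cur=G back=3 fwd=0
After 8 (visit(F)): cur=F back=4 fwd=0
After 9 (visit(E)): cur=E back=5 fwd=0
After 10 (visit(H)): cur=H back=6 fwd=0
After 11 (back): cur=E back=5 fwd=1
After 12 (back): cur=F back=4 fwd=2

Answer: F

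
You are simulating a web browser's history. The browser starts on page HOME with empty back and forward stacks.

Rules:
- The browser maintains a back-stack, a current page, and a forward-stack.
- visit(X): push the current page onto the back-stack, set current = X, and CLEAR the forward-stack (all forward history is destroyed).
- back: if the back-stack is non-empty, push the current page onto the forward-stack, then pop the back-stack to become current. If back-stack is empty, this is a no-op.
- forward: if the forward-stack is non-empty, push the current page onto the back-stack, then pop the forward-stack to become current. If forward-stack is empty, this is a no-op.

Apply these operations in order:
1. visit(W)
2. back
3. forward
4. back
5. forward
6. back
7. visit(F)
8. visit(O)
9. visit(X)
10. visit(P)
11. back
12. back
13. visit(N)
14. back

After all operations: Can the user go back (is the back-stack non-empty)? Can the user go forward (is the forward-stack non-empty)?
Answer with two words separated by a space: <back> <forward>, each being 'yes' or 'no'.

Answer: yes yes

Derivation:
After 1 (visit(W)): cur=W back=1 fwd=0
After 2 (back): cur=HOME back=0 fwd=1
After 3 (forward): cur=W back=1 fwd=0
After 4 (back): cur=HOME back=0 fwd=1
After 5 (forward): cur=W back=1 fwd=0
After 6 (back): cur=HOME back=0 fwd=1
After 7 (visit(F)): cur=F back=1 fwd=0
After 8 (visit(O)): cur=O back=2 fwd=0
After 9 (visit(X)): cur=X back=3 fwd=0
After 10 (visit(P)): cur=P back=4 fwd=0
After 11 (back): cur=X back=3 fwd=1
After 12 (back): cur=O back=2 fwd=2
After 13 (visit(N)): cur=N back=3 fwd=0
After 14 (back): cur=O back=2 fwd=1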